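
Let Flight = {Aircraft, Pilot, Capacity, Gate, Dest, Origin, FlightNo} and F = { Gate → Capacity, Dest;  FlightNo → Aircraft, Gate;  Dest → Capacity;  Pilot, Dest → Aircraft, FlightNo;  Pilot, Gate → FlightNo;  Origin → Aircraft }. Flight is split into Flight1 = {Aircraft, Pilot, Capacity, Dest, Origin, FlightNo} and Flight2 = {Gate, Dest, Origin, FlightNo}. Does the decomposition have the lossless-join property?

Common attributes: Flight1 ∩ Flight2 = {Dest, Origin, FlightNo}.
Closure of {Dest, Origin, FlightNo}: FlightNo → Aircraft, Gate applies, adding Aircraft, Gate; Dest → Capacity applies, adding Capacity. So (Dest, Origin, FlightNo)⁺ = {Aircraft, Capacity, Gate, Dest, Origin, FlightNo}.
This closure contains every attribute of Flight2, so Flight1 ∩ Flight2 → Flight2. The join is lossless.

Yes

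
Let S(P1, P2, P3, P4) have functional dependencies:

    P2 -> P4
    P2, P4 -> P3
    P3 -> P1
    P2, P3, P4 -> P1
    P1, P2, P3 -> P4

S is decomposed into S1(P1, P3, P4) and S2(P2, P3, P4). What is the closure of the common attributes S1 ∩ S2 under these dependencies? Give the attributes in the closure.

P1, P3, P4

S1 ∩ S2 = {P3, P4}.
P3 → P1 applies, adding P1
Closure: {P1, P3, P4}.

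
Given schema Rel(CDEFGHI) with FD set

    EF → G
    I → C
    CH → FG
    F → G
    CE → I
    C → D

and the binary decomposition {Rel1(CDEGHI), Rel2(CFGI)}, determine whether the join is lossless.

Common attributes: Rel1 ∩ Rel2 = {CGI}.
Closure of {CGI}: C → D applies, adding D. So (CGI)⁺ = {CDGI}.
The closure contains neither all of Rel1 = {CDEGHI} nor all of Rel2 = {CFGI}, so the common attributes are not a superkey of either fragment. The join is lossy.

No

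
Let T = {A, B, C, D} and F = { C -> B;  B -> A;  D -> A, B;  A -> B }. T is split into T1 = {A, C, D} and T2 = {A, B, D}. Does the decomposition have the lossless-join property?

Yes

Common attributes: T1 ∩ T2 = {A, D}.
Closure of {A, D}: D → A, B applies, adding B. So (A, D)⁺ = {A, B, D}.
This closure contains every attribute of T2, so T1 ∩ T2 → T2. The join is lossless.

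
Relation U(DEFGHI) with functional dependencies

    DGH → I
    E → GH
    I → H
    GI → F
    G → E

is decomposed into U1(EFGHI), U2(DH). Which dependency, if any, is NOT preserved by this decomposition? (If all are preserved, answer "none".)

DGH → I

Check DGH → I: no single fragment contains all of {DGHI}, and the restricted closure of {DGH} across the fragments never reaches {I}.
E → GH is preserved.
I → H is preserved.
GI → F is preserved.
G → E is preserved.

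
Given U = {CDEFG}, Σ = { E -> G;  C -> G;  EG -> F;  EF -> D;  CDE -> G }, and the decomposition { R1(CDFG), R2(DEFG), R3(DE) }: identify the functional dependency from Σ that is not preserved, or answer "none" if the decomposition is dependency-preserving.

E → G lies within R2.
C → G lies within R1.
EG → F lies within R2.
EF → D lies within R2.
CDE → G: restricted closure across fragments reaches G.
Every dependency is enforceable on the fragments, so the decomposition is dependency-preserving.

none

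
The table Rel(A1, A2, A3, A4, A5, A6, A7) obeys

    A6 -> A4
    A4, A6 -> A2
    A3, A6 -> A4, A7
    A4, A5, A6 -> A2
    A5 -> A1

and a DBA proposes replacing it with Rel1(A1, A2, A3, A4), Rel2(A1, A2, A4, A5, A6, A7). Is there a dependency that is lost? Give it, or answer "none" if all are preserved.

A3, A6 -> A4, A7

Check A3, A6 → A4, A7: no single fragment contains all of {A3, A4, A6, A7}, and the restricted closure of {A3, A6} across the fragments never reaches {A4, A7}.
A6 → A4 is preserved.
A4, A6 → A2 is preserved.
A4, A5, A6 → A2 is preserved.
A5 → A1 is preserved.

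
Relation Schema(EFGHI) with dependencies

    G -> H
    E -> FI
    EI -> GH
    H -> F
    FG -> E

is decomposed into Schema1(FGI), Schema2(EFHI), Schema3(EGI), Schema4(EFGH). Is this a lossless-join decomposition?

Yes

Chase test. Columns are EFGHI; row i has aⱼ where attribute j ∈ Schemai, else bᵢⱼ.
Initial tableau (one row per fragment):
  row 1: b11 a2 a3 b14 a5
  row 2: a1 a2 b23 a4 a5
  row 3: a1 b32 a3 b34 a5
  row 4: a1 a2 a3 a4 b45
Rows 1 and 3 agree on G; apply G→H and equate their H entries.
Rows 1 and 4 agree on G; apply G→H and equate their H entries.
Rows 2 and 3 agree on E; apply E→FI and equate their FI entries.
Rows 2 and 4 agree on E; apply E→FI and equate their FI entries.
Rows 2 and 3 agree on EI; apply EI→GH and equate their GH entries.
Rows 1 and 2 agree on FG; apply FG→E and equate their E entries.
Row 1 is now all distinguished symbols — the join is lossless.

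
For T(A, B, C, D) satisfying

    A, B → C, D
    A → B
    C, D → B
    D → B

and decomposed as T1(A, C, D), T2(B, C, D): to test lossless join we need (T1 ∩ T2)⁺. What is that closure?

B, C, D

T1 ∩ T2 = {C, D}.
C, D → B applies, adding B
Closure: {B, C, D}.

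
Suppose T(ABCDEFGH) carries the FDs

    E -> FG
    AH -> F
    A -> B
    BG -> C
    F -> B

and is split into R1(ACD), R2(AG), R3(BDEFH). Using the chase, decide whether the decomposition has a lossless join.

Chase test. Columns are ABCDEFGH; row i has aⱼ where attribute j ∈ Ri, else bᵢⱼ.
Initial tableau (one row per fragment):
  row 1: a1 b12 a3 a4 b15 b16 b17 b18
  row 2: a1 b22 b23 b24 b25 b26 a7 b28
  row 3: b31 a2 b33 a4 a5 a6 b37 a8
Rows 1 and 2 agree on A; apply A→B and equate their B entries.
No row becomes fully distinguished — the join is lossy.

No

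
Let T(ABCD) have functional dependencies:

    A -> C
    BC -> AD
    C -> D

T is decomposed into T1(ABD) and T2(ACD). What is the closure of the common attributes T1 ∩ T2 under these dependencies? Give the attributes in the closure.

ACD

T1 ∩ T2 = {AD}.
A → C applies, adding C
Closure: {ACD}.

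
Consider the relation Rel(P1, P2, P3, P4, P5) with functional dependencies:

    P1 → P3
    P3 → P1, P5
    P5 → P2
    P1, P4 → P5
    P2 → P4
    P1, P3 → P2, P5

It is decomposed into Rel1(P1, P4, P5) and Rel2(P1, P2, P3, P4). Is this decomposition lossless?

Common attributes: Rel1 ∩ Rel2 = {P1, P4}.
Closure of {P1, P4}: P1 → P3 applies, adding P3; P3 → P1, P5 applies, adding P5; P5 → P2 applies, adding P2. So (P1, P4)⁺ = {P1, P2, P3, P4, P5}.
This closure contains every attribute of Rel1, so Rel1 ∩ Rel2 → Rel1. The join is lossless.

Yes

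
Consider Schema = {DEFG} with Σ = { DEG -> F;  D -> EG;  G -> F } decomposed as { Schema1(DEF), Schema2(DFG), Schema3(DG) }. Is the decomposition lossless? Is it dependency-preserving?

lossless and dependency-preserving

Lossless test (chase): Rows 1 and 2 agree on D; apply D→EG and equate their EG entries. Rows 1 and 3 agree on D; apply D→EG and equate their EG entries. Rows 1 and 3 agree on G; apply G→F and equate their F entries. Row 1 is now all distinguished symbols — the join is lossless.
Dependency preservation: DEG → F; D → EG are not contained in any single fragment, but the restricted closure of each left-hand side across the fragments still reaches the right-hand side; the remaining FDs each lie inside some fragment. All dependencies are preserved.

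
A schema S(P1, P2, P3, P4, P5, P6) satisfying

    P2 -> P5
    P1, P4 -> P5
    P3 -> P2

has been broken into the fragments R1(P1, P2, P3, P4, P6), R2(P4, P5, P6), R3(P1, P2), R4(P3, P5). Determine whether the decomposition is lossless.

Yes

Chase test. Columns are P1, P2, P3, P4, P5, P6; row i has aⱼ where attribute j ∈ Ri, else bᵢⱼ.
Initial tableau (one row per fragment):
  row 1: a1 a2 a3 a4 b15 a6
  row 2: b21 b22 b23 a4 a5 a6
  row 3: a1 a2 b33 b34 b35 b36
  row 4: b41 b42 a3 b44 a5 b46
Rows 1 and 3 agree on P2; apply P2→P5 and equate their P5 entries.
Rows 1 and 4 agree on P3; apply P3→P2 and equate their P2 entries.
Rows 1 and 4 agree on P2; apply P2→P5 and equate their P5 entries.
Row 1 is now all distinguished symbols — the join is lossless.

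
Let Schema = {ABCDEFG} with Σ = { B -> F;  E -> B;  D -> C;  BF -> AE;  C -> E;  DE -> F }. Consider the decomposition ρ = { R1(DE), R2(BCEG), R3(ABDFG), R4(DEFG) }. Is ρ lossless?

No

Chase test. Columns are ABCDEFG; row i has aⱼ where attribute j ∈ Ri, else bᵢⱼ.
Initial tableau (one row per fragment):
  row 1: b11 b12 b13 a4 a5 b16 b17
  row 2: b21 a2 a3 b24 a5 b26 a7
  row 3: a1 a2 b33 a4 b35 a6 a7
  row 4: b41 b42 b43 a4 a5 a6 a7
Rows 2 and 3 agree on B; apply B→F and equate their F entries.
Rows 1 and 2 agree on E; apply E→B and equate their B entries.
Rows 1 and 4 agree on E; apply E→B and equate their B entries.
Rows 1 and 3 agree on D; apply D→C and equate their C entries.
Rows 1 and 4 agree on D; apply D→C and equate their C entries.
Rows 2 and 3 agree on BF; apply BF→AE and equate their AE entries.
Rows 2 and 4 agree on BF; apply BF→AE and equate their AE entries.
Rows 1 and 3 agree on DE; apply DE→F and equate their F entries.
Rows 1 and 2 agree on BF; apply BF→AE and equate their AE entries.
No row becomes fully distinguished — the join is lossy.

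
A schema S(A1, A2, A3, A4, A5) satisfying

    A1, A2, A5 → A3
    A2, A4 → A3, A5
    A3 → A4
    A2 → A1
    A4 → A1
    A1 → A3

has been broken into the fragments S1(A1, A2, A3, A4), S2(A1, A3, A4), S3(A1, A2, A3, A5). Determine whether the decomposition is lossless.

Yes

Chase test. Columns are A1, A2, A3, A4, A5; row i has aⱼ where attribute j ∈ Si, else bᵢⱼ.
Initial tableau (one row per fragment):
  row 1: a1 a2 a3 a4 b15
  row 2: a1 b22 a3 a4 b25
  row 3: a1 a2 a3 b34 a5
Rows 1 and 3 agree on A3; apply A3→A4 and equate their A4 entries.
Rows 1 and 3 agree on A2, A4; apply A2, A4→A3, A5 and equate their A3, A5 entries.
Row 1 is now all distinguished symbols — the join is lossless.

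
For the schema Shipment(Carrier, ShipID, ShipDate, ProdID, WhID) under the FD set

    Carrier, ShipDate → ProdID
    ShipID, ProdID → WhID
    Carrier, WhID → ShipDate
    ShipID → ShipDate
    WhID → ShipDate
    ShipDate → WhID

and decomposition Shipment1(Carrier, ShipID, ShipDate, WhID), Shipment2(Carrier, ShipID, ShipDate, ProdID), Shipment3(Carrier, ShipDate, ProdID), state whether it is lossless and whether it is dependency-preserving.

lossless and dependency-preserving

Lossless test (chase): Rows 1 and 2 agree on Carrier, ShipDate; apply Carrier, ShipDate→ProdID and equate their ProdID entries. Rows 1 and 2 agree on ShipID, ProdID; apply ShipID, ProdID→WhID and equate their WhID entries. Rows 1 and 3 agree on ShipDate; apply ShipDate→WhID and equate their WhID entries. Row 1 is now all distinguished symbols — the join is lossless.
Dependency preservation: ShipID, ProdID → WhID is not contained in any single fragment, but the restricted closure of its left-hand side across the fragments still reaches the right-hand side; the remaining FDs each lie inside some fragment. All dependencies are preserved.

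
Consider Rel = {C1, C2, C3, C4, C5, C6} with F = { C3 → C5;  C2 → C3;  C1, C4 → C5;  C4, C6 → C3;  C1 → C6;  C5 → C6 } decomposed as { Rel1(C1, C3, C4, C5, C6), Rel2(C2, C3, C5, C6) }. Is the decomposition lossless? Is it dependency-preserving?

Lossless test: (C3, C5, C6)⁺ = {C3, C5, C6}, which is a superkey of neither fragment — lossy.
Dependency preservation: every FD's attributes lie within a single fragment, so each can be enforced locally — preserved.

lossy but dependency-preserving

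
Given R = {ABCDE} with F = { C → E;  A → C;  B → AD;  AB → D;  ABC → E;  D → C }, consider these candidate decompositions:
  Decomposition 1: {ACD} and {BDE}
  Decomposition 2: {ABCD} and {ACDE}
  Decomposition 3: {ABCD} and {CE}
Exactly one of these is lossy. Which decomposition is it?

Decomposition 1

Decomposition 1: common = {D}, closure = {CDE} → lossy.
Decomposition 2: common = {ACD}, closure = {ACDE} → lossless.
Decomposition 3: common = {C}, closure = {CE} → lossless.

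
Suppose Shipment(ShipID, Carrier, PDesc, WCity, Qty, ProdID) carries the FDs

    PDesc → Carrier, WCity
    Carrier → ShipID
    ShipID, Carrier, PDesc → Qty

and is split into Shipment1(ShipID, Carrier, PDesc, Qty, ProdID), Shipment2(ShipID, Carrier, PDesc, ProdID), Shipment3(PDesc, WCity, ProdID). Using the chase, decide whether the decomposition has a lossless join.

Yes

Chase test. Columns are ShipID, Carrier, PDesc, WCity, Qty, ProdID; row i has aⱼ where attribute j ∈ Shipmenti, else bᵢⱼ.
Initial tableau (one row per fragment):
  row 1: a1 a2 a3 b14 a5 a6
  row 2: a1 a2 a3 b24 b25 a6
  row 3: b31 b32 a3 a4 b35 a6
Rows 1 and 2 agree on PDesc; apply PDesc→Carrier, WCity and equate their Carrier, WCity entries.
Rows 1 and 3 agree on PDesc; apply PDesc→Carrier, WCity and equate their Carrier, WCity entries.
Rows 1 and 3 agree on Carrier; apply Carrier→ShipID and equate their ShipID entries.
Rows 1 and 2 agree on ShipID, Carrier, PDesc; apply ShipID, Carrier, PDesc→Qty and equate their Qty entries.
Rows 1 and 3 agree on ShipID, Carrier, PDesc; apply ShipID, Carrier, PDesc→Qty and equate their Qty entries.
Row 1 is now all distinguished symbols — the join is lossless.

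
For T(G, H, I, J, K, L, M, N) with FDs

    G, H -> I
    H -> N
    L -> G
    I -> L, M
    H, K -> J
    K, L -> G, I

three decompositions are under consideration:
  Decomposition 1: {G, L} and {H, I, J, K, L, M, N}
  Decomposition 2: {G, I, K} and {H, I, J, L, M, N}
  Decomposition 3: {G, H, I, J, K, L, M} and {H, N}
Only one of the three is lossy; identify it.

Decomposition 1: common = {L}, closure = {G, L} → lossless.
Decomposition 2: common = {I}, closure = {G, I, L, M} → lossy.
Decomposition 3: common = {H}, closure = {H, N} → lossless.

Decomposition 2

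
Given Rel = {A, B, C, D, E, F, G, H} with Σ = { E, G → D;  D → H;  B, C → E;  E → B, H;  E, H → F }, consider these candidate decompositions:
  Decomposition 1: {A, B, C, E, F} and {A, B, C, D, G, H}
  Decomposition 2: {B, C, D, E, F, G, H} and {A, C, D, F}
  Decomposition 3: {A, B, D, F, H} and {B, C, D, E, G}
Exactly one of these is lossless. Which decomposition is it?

Decomposition 1: common = {A, B, C}, closure = {A, B, C, E, F, H} → lossless.
Decomposition 2: common = {C, D, F}, closure = {C, D, F, H} → lossy.
Decomposition 3: common = {B, D}, closure = {B, D, H} → lossy.

Decomposition 1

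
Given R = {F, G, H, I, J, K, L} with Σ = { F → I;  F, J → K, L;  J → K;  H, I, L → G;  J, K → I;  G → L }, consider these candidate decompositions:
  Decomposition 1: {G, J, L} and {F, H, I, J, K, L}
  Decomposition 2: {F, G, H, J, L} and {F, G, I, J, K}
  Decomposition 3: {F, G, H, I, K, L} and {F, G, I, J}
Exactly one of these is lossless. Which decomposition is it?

Decomposition 2

Decomposition 1: common = {J, L}, closure = {I, J, K, L} → lossy.
Decomposition 2: common = {F, G, J}, closure = {F, G, I, J, K, L} → lossless.
Decomposition 3: common = {F, G, I}, closure = {F, G, I, L} → lossy.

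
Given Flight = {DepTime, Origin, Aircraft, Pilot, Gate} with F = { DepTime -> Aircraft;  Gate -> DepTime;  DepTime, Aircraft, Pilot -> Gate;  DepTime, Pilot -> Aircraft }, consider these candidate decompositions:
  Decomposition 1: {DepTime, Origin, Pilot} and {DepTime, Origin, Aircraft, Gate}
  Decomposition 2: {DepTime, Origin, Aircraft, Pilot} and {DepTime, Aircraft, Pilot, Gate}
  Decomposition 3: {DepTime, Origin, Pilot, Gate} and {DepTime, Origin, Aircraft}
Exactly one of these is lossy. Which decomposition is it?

Decomposition 1: common = {DepTime, Origin}, closure = {DepTime, Origin, Aircraft} → lossy.
Decomposition 2: common = {DepTime, Aircraft, Pilot}, closure = {DepTime, Aircraft, Pilot, Gate} → lossless.
Decomposition 3: common = {DepTime, Origin}, closure = {DepTime, Origin, Aircraft} → lossless.

Decomposition 1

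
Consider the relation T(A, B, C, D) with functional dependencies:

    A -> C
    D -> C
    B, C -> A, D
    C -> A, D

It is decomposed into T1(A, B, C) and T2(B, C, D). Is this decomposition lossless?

Common attributes: T1 ∩ T2 = {B, C}.
Closure of {B, C}: B, C → A, D applies, adding A, D. So (B, C)⁺ = {A, B, C, D}.
This closure contains every attribute of T1, so T1 ∩ T2 → T1. The join is lossless.

Yes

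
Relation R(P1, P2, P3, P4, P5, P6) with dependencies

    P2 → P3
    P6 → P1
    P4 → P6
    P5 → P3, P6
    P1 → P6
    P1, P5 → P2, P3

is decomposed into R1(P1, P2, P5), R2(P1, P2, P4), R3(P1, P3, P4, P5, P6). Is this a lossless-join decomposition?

Chase test. Columns are P1, P2, P3, P4, P5, P6; row i has aⱼ where attribute j ∈ Ri, else bᵢⱼ.
Initial tableau (one row per fragment):
  row 1: a1 a2 b13 b14 a5 b16
  row 2: a1 a2 b23 a4 b25 b26
  row 3: a1 b32 a3 a4 a5 a6
Rows 1 and 2 agree on P2; apply P2→P3 and equate their P3 entries.
Rows 2 and 3 agree on P4; apply P4→P6 and equate their P6 entries.
Rows 1 and 3 agree on P5; apply P5→P3, P6 and equate their P3, P6 entries.
Rows 1 and 3 agree on P1, P5; apply P1, P5→P2, P3 and equate their P2, P3 entries.
Row 3 is now all distinguished symbols — the join is lossless.

Yes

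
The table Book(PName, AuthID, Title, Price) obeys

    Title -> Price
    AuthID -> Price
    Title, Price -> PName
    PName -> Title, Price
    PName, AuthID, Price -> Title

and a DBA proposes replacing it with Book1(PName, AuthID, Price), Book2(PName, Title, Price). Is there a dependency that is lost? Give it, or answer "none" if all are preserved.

Title → Price lies within Book2.
AuthID → Price lies within Book1.
Title, Price → PName lies within Book2.
PName → Title, Price lies within Book2.
PName, AuthID, Price → Title: restricted closure across fragments reaches Title.
Every dependency is enforceable on the fragments, so the decomposition is dependency-preserving.

none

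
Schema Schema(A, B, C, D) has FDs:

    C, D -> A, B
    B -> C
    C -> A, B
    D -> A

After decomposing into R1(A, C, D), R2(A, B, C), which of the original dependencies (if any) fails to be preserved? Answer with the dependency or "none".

C, D → A, B: restricted closure across fragments reaches A, B.
B → C lies within R2.
C → A, B lies within R2.
D → A lies within R1.
Every dependency is enforceable on the fragments, so the decomposition is dependency-preserving.

none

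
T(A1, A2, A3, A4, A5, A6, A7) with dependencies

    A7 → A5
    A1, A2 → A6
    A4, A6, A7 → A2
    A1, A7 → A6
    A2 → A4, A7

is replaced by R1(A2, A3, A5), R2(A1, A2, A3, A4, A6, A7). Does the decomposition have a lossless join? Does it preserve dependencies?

Lossless test: (A2, A3)⁺ = {A2, A3, A4, A5, A7}, which contains all of one fragment — lossless.
Dependency preservation: the restricted closure of {A7} across the fragments never reaches {A5}, so A7 → A5 cannot be enforced without a join — not preserved.

lossless but not dependency-preserving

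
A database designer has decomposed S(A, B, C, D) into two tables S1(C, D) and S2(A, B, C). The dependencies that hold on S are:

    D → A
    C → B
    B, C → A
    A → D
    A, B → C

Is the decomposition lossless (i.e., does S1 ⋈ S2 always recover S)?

Common attributes: S1 ∩ S2 = {C}.
Closure of {C}: C → B applies, adding B; B, C → A applies, adding A; A → D applies, adding D. So (C)⁺ = {A, B, C, D}.
This closure contains every attribute of S1, so S1 ∩ S2 → S1. The join is lossless.

Yes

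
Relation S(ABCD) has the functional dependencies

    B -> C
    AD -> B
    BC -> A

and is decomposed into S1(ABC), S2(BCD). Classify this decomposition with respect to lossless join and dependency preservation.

lossless but not dependency-preserving

Lossless test: (BC)⁺ = {ABC}, which contains all of one fragment — lossless.
Dependency preservation: the restricted closure of {AD} across the fragments never reaches {B}, so AD → B cannot be enforced without a join — not preserved.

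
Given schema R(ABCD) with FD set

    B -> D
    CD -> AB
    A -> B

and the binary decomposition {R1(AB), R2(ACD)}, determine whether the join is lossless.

Common attributes: R1 ∩ R2 = {A}.
Closure of {A}: A → B applies, adding B; B → D applies, adding D. So (A)⁺ = {ABD}.
This closure contains every attribute of R1, so R1 ∩ R2 → R1. The join is lossless.

Yes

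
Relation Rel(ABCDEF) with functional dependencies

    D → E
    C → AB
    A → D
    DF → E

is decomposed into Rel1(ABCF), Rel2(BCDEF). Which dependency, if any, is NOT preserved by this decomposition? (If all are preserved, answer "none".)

Check A → D: no single fragment contains all of {AD}, and the restricted closure of {A} across the fragments never reaches {D}.
D → E is preserved.
C → AB is preserved.
DF → E is preserved.

A → D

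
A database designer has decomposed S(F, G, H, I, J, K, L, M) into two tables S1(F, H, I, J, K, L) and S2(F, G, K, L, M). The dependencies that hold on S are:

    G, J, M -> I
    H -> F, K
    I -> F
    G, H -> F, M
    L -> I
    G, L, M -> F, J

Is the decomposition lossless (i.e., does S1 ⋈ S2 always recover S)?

Common attributes: S1 ∩ S2 = {F, K, L}.
Closure of {F, K, L}: L → I applies, adding I. So (F, K, L)⁺ = {F, I, K, L}.
The closure contains neither all of S1 = {F, H, I, J, K, L} nor all of S2 = {F, G, K, L, M}, so the common attributes are not a superkey of either fragment. The join is lossy.

No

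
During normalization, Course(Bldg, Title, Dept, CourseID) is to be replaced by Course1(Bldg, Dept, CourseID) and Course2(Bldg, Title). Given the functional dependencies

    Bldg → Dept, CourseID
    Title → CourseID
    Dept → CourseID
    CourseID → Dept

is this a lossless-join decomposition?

Yes

Common attributes: Course1 ∩ Course2 = {Bldg}.
Closure of {Bldg}: Bldg → Dept, CourseID applies, adding Dept, CourseID. So (Bldg)⁺ = {Bldg, Dept, CourseID}.
This closure contains every attribute of Course1, so Course1 ∩ Course2 → Course1. The join is lossless.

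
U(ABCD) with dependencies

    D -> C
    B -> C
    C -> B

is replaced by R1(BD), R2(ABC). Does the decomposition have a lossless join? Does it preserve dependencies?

lossy but dependency-preserving

Lossless test: (B)⁺ = {BC}, which is a superkey of neither fragment — lossy.
Dependency preservation: D → C is not contained in any single fragment, but the restricted closure of its left-hand side across the fragments still reaches the right-hand side; the remaining FDs each lie inside some fragment. All dependencies are preserved.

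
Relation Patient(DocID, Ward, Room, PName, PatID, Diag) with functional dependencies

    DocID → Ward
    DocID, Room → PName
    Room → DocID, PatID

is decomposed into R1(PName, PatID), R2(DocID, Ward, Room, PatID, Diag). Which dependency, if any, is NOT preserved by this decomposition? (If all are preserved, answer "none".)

Check DocID, Room → PName: no single fragment contains all of {DocID, Room, PName}, and the restricted closure of {DocID, Room} across the fragments never reaches {PName}.
DocID → Ward is preserved.
Room → DocID, PatID is preserved.

DocID, Room → PName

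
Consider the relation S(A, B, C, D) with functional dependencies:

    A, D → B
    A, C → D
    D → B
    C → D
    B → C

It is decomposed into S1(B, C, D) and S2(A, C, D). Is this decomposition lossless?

Common attributes: S1 ∩ S2 = {C, D}.
Closure of {C, D}: D → B applies, adding B. So (C, D)⁺ = {B, C, D}.
This closure contains every attribute of S1, so S1 ∩ S2 → S1. The join is lossless.

Yes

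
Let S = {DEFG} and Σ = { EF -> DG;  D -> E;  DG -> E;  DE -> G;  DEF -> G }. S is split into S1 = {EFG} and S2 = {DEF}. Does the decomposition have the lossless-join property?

Common attributes: S1 ∩ S2 = {EF}.
Closure of {EF}: EF → DG applies, adding DG. So (EF)⁺ = {DEFG}.
This closure contains every attribute of S1, so S1 ∩ S2 → S1. The join is lossless.

Yes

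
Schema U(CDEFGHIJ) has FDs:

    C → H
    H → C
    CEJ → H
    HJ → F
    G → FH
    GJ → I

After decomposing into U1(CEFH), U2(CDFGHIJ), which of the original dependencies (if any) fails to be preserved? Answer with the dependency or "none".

none

C → H lies within U1.
H → C lies within U1.
CEJ → H: restricted closure across fragments reaches H.
HJ → F lies within U2.
G → FH lies within U2.
GJ → I lies within U2.
Every dependency is enforceable on the fragments, so the decomposition is dependency-preserving.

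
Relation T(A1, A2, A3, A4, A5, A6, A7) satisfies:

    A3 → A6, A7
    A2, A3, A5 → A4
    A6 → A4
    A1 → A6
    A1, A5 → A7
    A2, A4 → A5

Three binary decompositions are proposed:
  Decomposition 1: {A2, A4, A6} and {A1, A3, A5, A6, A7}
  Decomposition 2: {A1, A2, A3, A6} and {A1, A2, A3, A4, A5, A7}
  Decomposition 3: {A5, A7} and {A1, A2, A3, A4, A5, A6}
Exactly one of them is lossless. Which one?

Decomposition 1: common = {A6}, closure = {A4, A6} → lossy.
Decomposition 2: common = {A1, A2, A3}, closure = {A1, A2, A3, A4, A5, A6, A7} → lossless.
Decomposition 3: common = {A5}, closure = {A5} → lossy.

Decomposition 2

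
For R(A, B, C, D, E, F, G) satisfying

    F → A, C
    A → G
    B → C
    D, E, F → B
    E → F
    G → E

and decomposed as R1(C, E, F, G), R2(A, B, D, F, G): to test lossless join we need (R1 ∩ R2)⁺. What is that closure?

R1 ∩ R2 = {F, G}.
F → A, C applies, adding A, C
G → E applies, adding E
Closure: {A, C, E, F, G}.

A, C, E, F, G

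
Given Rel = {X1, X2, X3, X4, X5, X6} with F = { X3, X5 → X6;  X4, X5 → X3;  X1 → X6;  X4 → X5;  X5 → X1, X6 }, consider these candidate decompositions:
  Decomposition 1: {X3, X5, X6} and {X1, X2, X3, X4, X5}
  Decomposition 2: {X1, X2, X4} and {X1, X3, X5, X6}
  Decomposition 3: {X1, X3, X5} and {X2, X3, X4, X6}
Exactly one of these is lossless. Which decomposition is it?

Decomposition 1

Decomposition 1: common = {X3, X5}, closure = {X1, X3, X5, X6} → lossless.
Decomposition 2: common = {X1}, closure = {X1, X6} → lossy.
Decomposition 3: common = {X3}, closure = {X3} → lossy.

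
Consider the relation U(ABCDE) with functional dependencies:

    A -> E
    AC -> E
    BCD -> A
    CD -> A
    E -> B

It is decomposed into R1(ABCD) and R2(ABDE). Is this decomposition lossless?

Common attributes: R1 ∩ R2 = {ABD}.
Closure of {ABD}: A → E applies, adding E. So (ABD)⁺ = {ABDE}.
This closure contains every attribute of R2, so R1 ∩ R2 → R2. The join is lossless.

Yes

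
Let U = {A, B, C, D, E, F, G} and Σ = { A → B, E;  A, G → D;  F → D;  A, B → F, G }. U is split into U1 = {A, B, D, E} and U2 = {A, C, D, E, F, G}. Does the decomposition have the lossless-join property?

Common attributes: U1 ∩ U2 = {A, D, E}.
Closure of {A, D, E}: A → B, E applies, adding B; A, B → F, G applies, adding F, G. So (A, D, E)⁺ = {A, B, D, E, F, G}.
This closure contains every attribute of U1, so U1 ∩ U2 → U1. The join is lossless.

Yes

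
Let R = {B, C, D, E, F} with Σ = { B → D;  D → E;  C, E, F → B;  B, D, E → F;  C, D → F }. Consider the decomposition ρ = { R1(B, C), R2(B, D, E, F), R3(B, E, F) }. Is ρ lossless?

Chase test. Columns are B, C, D, E, F; row i has aⱼ where attribute j ∈ Ri, else bᵢⱼ.
Initial tableau (one row per fragment):
  row 1: a1 a2 b13 b14 b15
  row 2: a1 b22 a3 a4 a5
  row 3: a1 b32 b33 a4 a5
Rows 1 and 2 agree on B; apply B→D and equate their D entries.
Rows 1 and 3 agree on B; apply B→D and equate their D entries.
Rows 1 and 2 agree on D; apply D→E and equate their E entries.
Rows 1 and 2 agree on B, D, E; apply B, D, E→F and equate their F entries.
Row 1 is now all distinguished symbols — the join is lossless.

Yes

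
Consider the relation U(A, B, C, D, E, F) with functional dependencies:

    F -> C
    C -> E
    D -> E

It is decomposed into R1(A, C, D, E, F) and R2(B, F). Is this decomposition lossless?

No

Common attributes: R1 ∩ R2 = {F}.
Closure of {F}: F → C applies, adding C; C → E applies, adding E. So (F)⁺ = {C, E, F}.
The closure contains neither all of R1 = {A, C, D, E, F} nor all of R2 = {B, F}, so the common attributes are not a superkey of either fragment. The join is lossy.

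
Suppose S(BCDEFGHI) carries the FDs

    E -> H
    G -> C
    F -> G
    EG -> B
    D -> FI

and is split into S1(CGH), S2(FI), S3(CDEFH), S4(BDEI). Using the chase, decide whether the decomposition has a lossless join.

No

Chase test. Columns are BCDEFGHI; row i has aⱼ where attribute j ∈ Si, else bᵢⱼ.
Initial tableau (one row per fragment):
  row 1: b11 a2 b13 b14 b15 a6 a7 b18
  row 2: b21 b22 b23 b24 a5 b26 b27 a8
  row 3: b31 a2 a3 a4 a5 b36 a7 b38
  row 4: a1 b42 a3 a4 b45 b46 b47 a8
Rows 3 and 4 agree on E; apply E→H and equate their H entries.
Rows 2 and 3 agree on F; apply F→G and equate their G entries.
Rows 3 and 4 agree on D; apply D→FI and equate their FI entries.
Rows 2 and 3 agree on G; apply G→C and equate their C entries.
Rows 2 and 4 agree on F; apply F→G and equate their G entries.
Rows 3 and 4 agree on EG; apply EG→B and equate their B entries.
Rows 2 and 4 agree on G; apply G→C and equate their C entries.
No row becomes fully distinguished — the join is lossy.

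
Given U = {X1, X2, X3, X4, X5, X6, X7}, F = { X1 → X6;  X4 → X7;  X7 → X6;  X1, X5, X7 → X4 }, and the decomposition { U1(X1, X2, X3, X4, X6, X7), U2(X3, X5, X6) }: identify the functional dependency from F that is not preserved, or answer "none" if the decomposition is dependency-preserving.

Check X1, X5, X7 → X4: no single fragment contains all of {X1, X4, X5, X7}, and the restricted closure of {X1, X5, X7} across the fragments never reaches {X4}.
X1 → X6 is preserved.
X4 → X7 is preserved.
X7 → X6 is preserved.

X1, X5, X7 → X4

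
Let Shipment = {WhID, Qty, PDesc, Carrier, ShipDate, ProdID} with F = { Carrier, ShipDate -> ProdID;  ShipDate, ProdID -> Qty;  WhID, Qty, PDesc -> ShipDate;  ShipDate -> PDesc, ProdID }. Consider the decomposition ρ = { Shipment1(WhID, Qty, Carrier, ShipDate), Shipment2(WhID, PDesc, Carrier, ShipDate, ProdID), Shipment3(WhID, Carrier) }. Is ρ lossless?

Yes

Chase test. Columns are WhID, Qty, PDesc, Carrier, ShipDate, ProdID; row i has aⱼ where attribute j ∈ Shipmenti, else bᵢⱼ.
Initial tableau (one row per fragment):
  row 1: a1 a2 b13 a4 a5 b16
  row 2: a1 b22 a3 a4 a5 a6
  row 3: a1 b32 b33 a4 b35 b36
Rows 1 and 2 agree on Carrier, ShipDate; apply Carrier, ShipDate→ProdID and equate their ProdID entries.
Rows 1 and 2 agree on ShipDate, ProdID; apply ShipDate, ProdID→Qty and equate their Qty entries.
Rows 1 and 2 agree on ShipDate; apply ShipDate→PDesc, ProdID and equate their PDesc, ProdID entries.
Row 1 is now all distinguished symbols — the join is lossless.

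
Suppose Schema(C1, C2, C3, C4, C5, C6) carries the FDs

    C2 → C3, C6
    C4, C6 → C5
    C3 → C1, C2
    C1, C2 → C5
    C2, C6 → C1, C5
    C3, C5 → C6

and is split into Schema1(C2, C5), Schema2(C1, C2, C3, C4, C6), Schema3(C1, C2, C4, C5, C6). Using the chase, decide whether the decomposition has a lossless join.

Yes

Chase test. Columns are C1, C2, C3, C4, C5, C6; row i has aⱼ where attribute j ∈ Schemai, else bᵢⱼ.
Initial tableau (one row per fragment):
  row 1: b11 a2 b13 b14 a5 b16
  row 2: a1 a2 a3 a4 b25 a6
  row 3: a1 a2 b33 a4 a5 a6
Rows 1 and 2 agree on C2; apply C2→C3, C6 and equate their C3, C6 entries.
Rows 1 and 3 agree on C2; apply C2→C3, C6 and equate their C3, C6 entries.
Rows 2 and 3 agree on C4, C6; apply C4, C6→C5 and equate their C5 entries.
Rows 1 and 2 agree on C3; apply C3→C1, C2 and equate their C1, C2 entries.
Row 2 is now all distinguished symbols — the join is lossless.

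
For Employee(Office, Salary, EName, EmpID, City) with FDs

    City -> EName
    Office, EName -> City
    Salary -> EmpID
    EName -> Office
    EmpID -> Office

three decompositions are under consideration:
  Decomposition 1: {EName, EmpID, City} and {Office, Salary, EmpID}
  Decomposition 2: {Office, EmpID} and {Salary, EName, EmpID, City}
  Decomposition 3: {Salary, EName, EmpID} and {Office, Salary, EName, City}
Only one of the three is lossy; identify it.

Decomposition 1

Decomposition 1: common = {EmpID}, closure = {Office, EmpID} → lossy.
Decomposition 2: common = {EmpID}, closure = {Office, EmpID} → lossless.
Decomposition 3: common = {Salary, EName}, closure = {Office, Salary, EName, EmpID, City} → lossless.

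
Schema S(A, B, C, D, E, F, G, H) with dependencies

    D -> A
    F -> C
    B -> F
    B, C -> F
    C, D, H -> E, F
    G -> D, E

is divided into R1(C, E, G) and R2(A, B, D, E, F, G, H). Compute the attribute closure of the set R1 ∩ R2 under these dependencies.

R1 ∩ R2 = {E, G}.
G → D, E applies, adding D
D → A applies, adding A
Closure: {A, D, E, G}.

A, D, E, G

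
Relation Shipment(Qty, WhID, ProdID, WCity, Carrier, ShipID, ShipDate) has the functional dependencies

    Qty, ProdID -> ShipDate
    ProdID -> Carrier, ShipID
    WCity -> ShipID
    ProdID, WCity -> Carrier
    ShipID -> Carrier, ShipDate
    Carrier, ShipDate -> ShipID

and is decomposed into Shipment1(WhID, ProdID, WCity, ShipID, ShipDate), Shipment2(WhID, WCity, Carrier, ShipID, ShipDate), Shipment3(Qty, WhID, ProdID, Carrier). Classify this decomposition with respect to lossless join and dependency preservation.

Lossless test (chase): Rows 1 and 3 agree on ProdID; apply ProdID→Carrier, ShipID and equate their Carrier, ShipID entries. Rows 1 and 3 agree on ShipID; apply ShipID→Carrier, ShipDate and equate their Carrier, ShipDate entries. No row becomes fully distinguished — the join is lossy.
Dependency preservation: Qty, ProdID → ShipDate; ProdID → Carrier, ShipID; ProdID, WCity → Carrier are not contained in any single fragment, but the restricted closure of each left-hand side across the fragments still reaches the right-hand side; the remaining FDs each lie inside some fragment. All dependencies are preserved.

lossy but dependency-preserving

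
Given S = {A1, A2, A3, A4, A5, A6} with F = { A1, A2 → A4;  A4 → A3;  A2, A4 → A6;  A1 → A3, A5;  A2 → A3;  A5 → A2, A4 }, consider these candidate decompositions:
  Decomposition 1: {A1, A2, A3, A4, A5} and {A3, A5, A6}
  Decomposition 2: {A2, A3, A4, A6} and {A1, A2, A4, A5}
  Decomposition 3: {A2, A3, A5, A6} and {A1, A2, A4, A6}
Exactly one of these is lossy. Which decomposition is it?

Decomposition 1: common = {A3, A5}, closure = {A2, A3, A4, A5, A6} → lossless.
Decomposition 2: common = {A2, A4}, closure = {A2, A3, A4, A6} → lossless.
Decomposition 3: common = {A2, A6}, closure = {A2, A3, A6} → lossy.

Decomposition 3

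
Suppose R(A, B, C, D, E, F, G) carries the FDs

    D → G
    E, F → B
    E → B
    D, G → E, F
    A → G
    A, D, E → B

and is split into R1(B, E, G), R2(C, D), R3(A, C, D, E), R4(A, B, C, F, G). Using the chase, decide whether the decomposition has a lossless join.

No

Chase test. Columns are A, B, C, D, E, F, G; row i has aⱼ where attribute j ∈ Ri, else bᵢⱼ.
Initial tableau (one row per fragment):
  row 1: b11 a2 b13 b14 a5 b16 a7
  row 2: b21 b22 a3 a4 b25 b26 b27
  row 3: a1 b32 a3 a4 a5 b36 b37
  row 4: a1 a2 a3 b44 b45 a6 a7
Rows 2 and 3 agree on D; apply D→G and equate their G entries.
Rows 1 and 3 agree on E; apply E→B and equate their B entries.
Rows 2 and 3 agree on D, G; apply D, G→E, F and equate their E, F entries.
Rows 3 and 4 agree on A; apply A→G and equate their G entries.
Rows 2 and 3 agree on E, F; apply E, F→B and equate their B entries.
No row becomes fully distinguished — the join is lossy.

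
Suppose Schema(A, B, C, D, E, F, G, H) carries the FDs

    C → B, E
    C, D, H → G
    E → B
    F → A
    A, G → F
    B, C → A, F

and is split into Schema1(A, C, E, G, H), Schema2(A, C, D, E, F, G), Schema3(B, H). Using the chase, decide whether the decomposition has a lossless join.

Chase test. Columns are A, B, C, D, E, F, G, H; row i has aⱼ where attribute j ∈ Schemai, else bᵢⱼ.
Initial tableau (one row per fragment):
  row 1: a1 b12 a3 b14 a5 b16 a7 a8
  row 2: a1 b22 a3 a4 a5 a6 a7 b28
  row 3: b31 a2 b33 b34 b35 b36 b37 a8
Rows 1 and 2 agree on C; apply C→B, E and equate their B, E entries.
Rows 1 and 2 agree on A, G; apply A, G→F and equate their F entries.
No row becomes fully distinguished — the join is lossy.

No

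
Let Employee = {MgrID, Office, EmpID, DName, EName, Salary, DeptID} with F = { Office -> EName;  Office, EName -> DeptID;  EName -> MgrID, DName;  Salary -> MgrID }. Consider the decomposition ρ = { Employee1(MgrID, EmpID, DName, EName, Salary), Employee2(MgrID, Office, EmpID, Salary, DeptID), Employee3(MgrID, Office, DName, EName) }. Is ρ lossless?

Chase test. Columns are MgrID, Office, EmpID, DName, EName, Salary, DeptID; row i has aⱼ where attribute j ∈ Employeei, else bᵢⱼ.
Initial tableau (one row per fragment):
  row 1: a1 b12 a3 a4 a5 a6 b17
  row 2: a1 a2 a3 b24 b25 a6 a7
  row 3: a1 a2 b33 a4 a5 b36 b37
Rows 2 and 3 agree on Office; apply Office→EName and equate their EName entries.
Rows 2 and 3 agree on Office, EName; apply Office, EName→DeptID and equate their DeptID entries.
Rows 1 and 2 agree on EName; apply EName→MgrID, DName and equate their MgrID, DName entries.
Row 2 is now all distinguished symbols — the join is lossless.

Yes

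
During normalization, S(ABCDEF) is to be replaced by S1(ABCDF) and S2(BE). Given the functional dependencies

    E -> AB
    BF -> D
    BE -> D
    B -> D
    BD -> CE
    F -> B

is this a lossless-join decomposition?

Common attributes: S1 ∩ S2 = {B}.
Closure of {B}: B → D applies, adding D; BD → CE applies, adding CE; E → AB applies, adding A. So (B)⁺ = {ABCDE}.
This closure contains every attribute of S2, so S1 ∩ S2 → S2. The join is lossless.

Yes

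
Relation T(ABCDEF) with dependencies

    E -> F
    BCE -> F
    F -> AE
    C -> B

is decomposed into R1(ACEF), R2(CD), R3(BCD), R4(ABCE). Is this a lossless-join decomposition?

No

Chase test. Columns are ABCDEF; row i has aⱼ where attribute j ∈ Ri, else bᵢⱼ.
Initial tableau (one row per fragment):
  row 1: a1 b12 a3 b14 a5 a6
  row 2: b21 b22 a3 a4 b25 b26
  row 3: b31 a2 a3 a4 b35 b36
  row 4: a1 a2 a3 b44 a5 b46
Rows 1 and 4 agree on E; apply E→F and equate their F entries.
Rows 1 and 2 agree on C; apply C→B and equate their B entries.
Rows 1 and 3 agree on C; apply C→B and equate their B entries.
No row becomes fully distinguished — the join is lossy.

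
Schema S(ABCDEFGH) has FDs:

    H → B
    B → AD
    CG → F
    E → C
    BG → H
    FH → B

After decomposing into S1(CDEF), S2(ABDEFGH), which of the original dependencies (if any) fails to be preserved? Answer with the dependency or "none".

Check CG → F: no single fragment contains all of {CFG}, and the restricted closure of {CG} across the fragments never reaches {F}.
H → B is preserved.
B → AD is preserved.
E → C is preserved.
BG → H is preserved.
FH → B is preserved.

CG → F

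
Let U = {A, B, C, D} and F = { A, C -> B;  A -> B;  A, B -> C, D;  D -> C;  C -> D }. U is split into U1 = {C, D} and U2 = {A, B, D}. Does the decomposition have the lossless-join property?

Yes

Common attributes: U1 ∩ U2 = {D}.
Closure of {D}: D → C applies, adding C. So (D)⁺ = {C, D}.
This closure contains every attribute of U1, so U1 ∩ U2 → U1. The join is lossless.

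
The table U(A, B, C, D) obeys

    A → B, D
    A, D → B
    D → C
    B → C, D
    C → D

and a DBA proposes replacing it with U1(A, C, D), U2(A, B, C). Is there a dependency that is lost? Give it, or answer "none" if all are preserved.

none

A → B, D: restricted closure across fragments reaches B, D.
A, D → B: restricted closure across fragments reaches B.
D → C lies within U1.
B → C, D: restricted closure across fragments reaches C, D.
C → D lies within U1.
Every dependency is enforceable on the fragments, so the decomposition is dependency-preserving.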